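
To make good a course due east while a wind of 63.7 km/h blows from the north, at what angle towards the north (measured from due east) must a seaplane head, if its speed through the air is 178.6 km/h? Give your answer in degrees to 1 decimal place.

20.9°

The wind pushes perpendicular to the desired track; the heading must have a component into the wind equal to 63.7 km/h: 178.6 sin θ = 63.7.
sin θ = 0.3567, so θ = 20.895°.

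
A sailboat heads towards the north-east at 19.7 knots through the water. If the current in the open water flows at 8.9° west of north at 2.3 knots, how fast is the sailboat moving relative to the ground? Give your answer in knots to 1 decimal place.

Taking east as x and north as y: velocity relative to the water = (13.930, 13.930) knots; the water relative to ground = (-0.356, 2.272) knots.
Velocity relative to ground = (13.930, 13.930) + (-0.356, 2.272) = (13.574, 16.202) knots.
Speed = |(13.574, 16.202)| = 21.137 knots.

21.1 knots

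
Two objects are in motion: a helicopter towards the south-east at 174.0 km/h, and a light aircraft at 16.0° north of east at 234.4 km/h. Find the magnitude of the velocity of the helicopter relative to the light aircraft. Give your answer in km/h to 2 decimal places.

213.71 km/h

Taking east as x and north as y: helicopter velocity = (123.037, -123.037) km/h; light aircraft velocity = (225.320, 64.609) km/h.
Velocity of helicopter relative to light aircraft = (123.037, -123.037) − (225.320, 64.609) = (-102.283, -187.646) km/h.
Magnitude = |(-102.283, -187.646)| = 213.712 km/h.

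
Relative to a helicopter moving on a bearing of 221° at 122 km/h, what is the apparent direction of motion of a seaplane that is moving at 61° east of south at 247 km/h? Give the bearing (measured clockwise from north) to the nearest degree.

095°

Taking east as x and north as y: seaplane velocity = (216.031, -119.748) km/h; helicopter velocity = (-80.039, -92.075) km/h.
Velocity of seaplane relative to helicopter = (216.031, -119.748) − (-80.039, -92.075) = (296.070, -27.673) km/h.
Bearing = atan2(296.07, -27.67) = 95.34° clockwise from north.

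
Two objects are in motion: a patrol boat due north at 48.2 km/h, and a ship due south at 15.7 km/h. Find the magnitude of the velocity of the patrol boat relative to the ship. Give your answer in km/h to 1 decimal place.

Taking east as x and north as y: patrol boat velocity = (0.000, 48.200) km/h; ship velocity = (0.000, -15.700) km/h.
Velocity of patrol boat relative to ship = (0.000, 48.200) − (0.000, -15.700) = (0.000, 63.900) km/h.
Magnitude = |(0.000, 63.900)| = 63.900 km/h.

63.9 km/h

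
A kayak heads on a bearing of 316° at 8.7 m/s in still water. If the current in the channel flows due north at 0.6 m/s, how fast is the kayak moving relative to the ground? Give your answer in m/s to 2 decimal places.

9.14 m/s

Taking east as x and north as y: velocity relative to the water = (-6.044, 6.258) m/s; the water relative to ground = (0.000, 0.600) m/s.
Velocity relative to ground = (-6.044, 6.258) + (0.000, 0.600) = (-6.044, 6.858) m/s.
Speed = |(-6.044, 6.858)| = 9.141 m/s.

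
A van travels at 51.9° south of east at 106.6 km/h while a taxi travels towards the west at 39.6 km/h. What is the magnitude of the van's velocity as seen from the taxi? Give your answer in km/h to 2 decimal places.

Taking east as x and north as y: van velocity = (65.776, -83.887) km/h; taxi velocity = (-39.600, 0.000) km/h.
Velocity of van relative to taxi = (65.776, -83.887) − (-39.600, 0.000) = (105.376, -83.887) km/h.
Magnitude = |(105.376, -83.887)| = 134.689 km/h.

134.69 km/h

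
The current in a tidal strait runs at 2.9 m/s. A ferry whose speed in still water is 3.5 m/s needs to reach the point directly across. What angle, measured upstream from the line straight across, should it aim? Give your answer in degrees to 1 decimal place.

To cancel the current, the upstream component of the ferry's velocity must equal the flow: 3.5 sin θ = 2.9.
sin θ = 2.9 / 3.5 = 0.8286.
θ = arcsin(0.8286) = 55.952°.

56.0°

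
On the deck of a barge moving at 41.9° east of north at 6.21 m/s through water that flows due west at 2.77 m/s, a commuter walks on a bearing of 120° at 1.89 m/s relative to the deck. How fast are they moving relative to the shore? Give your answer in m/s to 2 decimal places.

In east/north components (m/s): commuter relative to barge = (1.637, -0.945); barge relative to water = (4.147, 4.622); water relative to ground = (-2.770, 0.000).
Sum = (3.014, 3.677) m/s.
Speed = |(3.014, 3.677)| = 4.755 m/s.

4.75 m/s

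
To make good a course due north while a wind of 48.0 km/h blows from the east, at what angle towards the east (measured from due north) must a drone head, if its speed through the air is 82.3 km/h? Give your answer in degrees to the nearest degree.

The wind pushes perpendicular to the desired track; the heading must have a component into the wind equal to 48.0 km/h: 82.3 sin θ = 48.0.
sin θ = 0.5832, so θ = 35.678°.

36°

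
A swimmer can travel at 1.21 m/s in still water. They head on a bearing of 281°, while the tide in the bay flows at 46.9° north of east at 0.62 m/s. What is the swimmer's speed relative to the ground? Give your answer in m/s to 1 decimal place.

1.0 m/s

Taking east as x and north as y: velocity relative to the water = (-1.188, 0.231) m/s; the water relative to ground = (0.424, 0.453) m/s.
Velocity relative to ground = (-1.188, 0.231) + (0.424, 0.453) = (-0.764, 0.684) m/s.
Speed = |(-0.764, 0.684)| = 1.025 m/s.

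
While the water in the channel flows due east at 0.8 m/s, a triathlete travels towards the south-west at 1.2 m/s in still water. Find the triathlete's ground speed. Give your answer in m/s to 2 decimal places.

0.85 m/s

Taking east as x and north as y: velocity relative to the water = (-0.849, -0.849) m/s; the water relative to ground = (0.800, 0.000) m/s.
Velocity relative to ground = (-0.849, -0.849) + (0.800, 0.000) = (-0.049, -0.849) m/s.
Speed = |(-0.049, -0.849)| = 0.850 m/s.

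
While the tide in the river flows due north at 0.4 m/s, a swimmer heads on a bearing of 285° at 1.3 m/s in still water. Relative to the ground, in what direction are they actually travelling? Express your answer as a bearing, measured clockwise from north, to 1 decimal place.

Taking east as x and north as y: velocity relative to the water = (-1.256, 0.336) m/s; the water relative to ground = (0.000, 0.400) m/s.
Velocity relative to ground = (-1.256, 0.336) + (0.000, 0.400) = (-1.256, 0.736) m/s.
Bearing = atan2(-1.26, 0.74) = 300.39° clockwise from north.

300.4°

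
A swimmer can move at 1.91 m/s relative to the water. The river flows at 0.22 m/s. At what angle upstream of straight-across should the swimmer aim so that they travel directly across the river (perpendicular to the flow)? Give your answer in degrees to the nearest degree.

To cancel the current, the upstream component of the swimmer's velocity must equal the flow: 1.91 sin θ = 0.22.
sin θ = 0.22 / 1.91 = 0.1152.
θ = arcsin(0.1152) = 6.614°.

7°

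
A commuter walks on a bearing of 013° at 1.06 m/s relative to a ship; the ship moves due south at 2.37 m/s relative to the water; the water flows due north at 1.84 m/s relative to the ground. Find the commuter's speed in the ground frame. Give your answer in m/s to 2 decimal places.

0.56 m/s

In east/north components (m/s): commuter relative to ship = (0.238, 1.033); ship relative to water = (0.000, -2.370); water relative to ground = (0.000, 1.840).
Sum = (0.238, 0.503) m/s.
Speed = |(0.238, 0.503)| = 0.557 m/s.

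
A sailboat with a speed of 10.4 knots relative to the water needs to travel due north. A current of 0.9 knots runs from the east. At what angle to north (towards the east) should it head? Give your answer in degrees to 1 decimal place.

The current pushes perpendicular to the desired track; the heading must have a component into the current equal to 0.9 knots: 10.4 sin θ = 0.9.
sin θ = 0.0865, so θ = 4.964°.

5.0°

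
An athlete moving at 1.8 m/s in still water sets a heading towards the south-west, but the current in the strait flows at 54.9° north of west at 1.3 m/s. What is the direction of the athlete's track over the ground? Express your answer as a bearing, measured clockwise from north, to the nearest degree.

264°

Taking east as x and north as y: velocity relative to the water = (-1.273, -1.273) m/s; the water relative to ground = (-0.748, 1.064) m/s.
Velocity relative to ground = (-1.273, -1.273) + (-0.748, 1.064) = (-2.020, -0.209) m/s.
Bearing = atan2(-2.02, -0.21) = 264.09° clockwise from north.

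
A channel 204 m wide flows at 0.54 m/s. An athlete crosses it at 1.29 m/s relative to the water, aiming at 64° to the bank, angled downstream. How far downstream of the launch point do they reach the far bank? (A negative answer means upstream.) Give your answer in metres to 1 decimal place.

194.5 m

Perpendicular speed = 1.159 m/s; crossing time = 204 / 1.159 = 175.946 s.
Net downstream speed = 1.105 m/s.
Drift = 1.105 × 175.946 = 194.508 m (downstream).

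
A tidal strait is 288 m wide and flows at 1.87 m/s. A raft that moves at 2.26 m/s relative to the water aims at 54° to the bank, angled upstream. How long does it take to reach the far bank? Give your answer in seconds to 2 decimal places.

The component of the raft's velocity perpendicular to the bank is 2.26 × sin 54° = 1.828 m/s.
The current is parallel to the bank, so it does not affect the crossing time.
Time = 288 / 1.828 = 157.517 s.

157.52 s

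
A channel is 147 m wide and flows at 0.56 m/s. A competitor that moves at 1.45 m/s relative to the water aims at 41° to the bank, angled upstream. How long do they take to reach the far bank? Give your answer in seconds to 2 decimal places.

154.53 s

The component of the competitor's velocity perpendicular to the bank is 1.45 × sin 41° = 0.951 m/s.
The current is parallel to the bank, so it does not affect the crossing time.
Time = 147 / 0.951 = 154.528 s.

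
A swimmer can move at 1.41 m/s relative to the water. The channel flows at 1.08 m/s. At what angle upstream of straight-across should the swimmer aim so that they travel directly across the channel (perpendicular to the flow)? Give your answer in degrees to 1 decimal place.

50.0°

To cancel the current, the upstream component of the swimmer's velocity must equal the flow: 1.41 sin θ = 1.08.
sin θ = 1.08 / 1.41 = 0.7660.
θ = arcsin(0.7660) = 49.992°.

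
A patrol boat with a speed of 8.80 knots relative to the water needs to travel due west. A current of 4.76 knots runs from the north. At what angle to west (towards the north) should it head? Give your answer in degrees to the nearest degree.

33°

The current pushes perpendicular to the desired track; the heading must have a component into the current equal to 4.76 knots: 8.80 sin θ = 4.76.
sin θ = 0.5409, so θ = 32.746°.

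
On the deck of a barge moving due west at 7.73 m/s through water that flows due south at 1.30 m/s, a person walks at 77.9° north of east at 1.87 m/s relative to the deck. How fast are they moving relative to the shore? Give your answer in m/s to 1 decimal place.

In east/north components (m/s): person relative to barge = (0.392, 1.828); barge relative to water = (-7.730, 0.000); water relative to ground = (0.000, -1.300).
Sum = (-7.338, 0.528) m/s.
Speed = |(-7.338, 0.528)| = 7.357 m/s.

7.4 m/s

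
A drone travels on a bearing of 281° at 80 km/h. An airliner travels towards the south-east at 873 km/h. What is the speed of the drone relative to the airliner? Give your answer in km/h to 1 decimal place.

940.4 km/h

Taking east as x and north as y: drone velocity = (-78.530, 15.265) km/h; airliner velocity = (617.304, -617.304) km/h.
Velocity of drone relative to airliner = (-78.530, 15.265) − (617.304, -617.304) = (-695.834, 632.569) km/h.
Magnitude = |(-695.834, 632.569)| = 940.388 km/h.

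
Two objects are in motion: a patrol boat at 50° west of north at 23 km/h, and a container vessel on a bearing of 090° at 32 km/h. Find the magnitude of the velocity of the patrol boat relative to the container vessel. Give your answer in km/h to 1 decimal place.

51.8 km/h

Taking east as x and north as y: patrol boat velocity = (-17.619, 14.784) km/h; container vessel velocity = (32.000, 0.000) km/h.
Velocity of patrol boat relative to container vessel = (-17.619, 14.784) − (32.000, 0.000) = (-49.619, 14.784) km/h.
Magnitude = |(-49.619, 14.784)| = 51.775 km/h.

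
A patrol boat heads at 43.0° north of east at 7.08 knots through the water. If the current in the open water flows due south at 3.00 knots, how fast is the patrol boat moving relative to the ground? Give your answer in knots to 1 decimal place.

Taking east as x and north as y: velocity relative to the water = (5.178, 4.829) knots; the water relative to ground = (0.000, -3.000) knots.
Velocity relative to ground = (5.178, 4.829) + (0.000, -3.000) = (5.178, 1.829) knots.
Speed = |(5.178, 1.829)| = 5.491 knots.

5.5 knots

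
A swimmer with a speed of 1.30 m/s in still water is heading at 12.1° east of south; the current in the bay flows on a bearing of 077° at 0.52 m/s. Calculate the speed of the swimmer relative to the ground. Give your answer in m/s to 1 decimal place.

1.4 m/s

Taking east as x and north as y: velocity relative to the water = (0.273, -1.271) m/s; the water relative to ground = (0.507, 0.117) m/s.
Velocity relative to ground = (0.273, -1.271) + (0.507, 0.117) = (0.779, -1.154) m/s.
Speed = |(0.779, -1.154)| = 1.393 m/s.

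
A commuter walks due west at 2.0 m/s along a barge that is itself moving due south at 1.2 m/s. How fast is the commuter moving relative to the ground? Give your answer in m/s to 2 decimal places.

2.33 m/s

Taking east as x and north as y: barge velocity = (0.000, -1.200) m/s; commuter velocity relative to barge = (-2.000, 0.000) m/s.
Velocity relative to ground = (0.000, -1.200) + (-2.000, 0.000) = (-2.000, -1.200) m/s.
Speed = |(-2.000, -1.200)| = 2.332 m/s.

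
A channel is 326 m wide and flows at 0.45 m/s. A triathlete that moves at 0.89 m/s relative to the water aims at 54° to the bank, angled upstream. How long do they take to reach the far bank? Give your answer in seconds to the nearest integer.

The component of the triathlete's velocity perpendicular to the bank is 0.89 × sin 54° = 0.720 m/s.
Only the cross-stream component determines the crossing time; the current contributes nothing perpendicular to the bank.
Time = 326 / 0.720 = 452.762 s.

453 s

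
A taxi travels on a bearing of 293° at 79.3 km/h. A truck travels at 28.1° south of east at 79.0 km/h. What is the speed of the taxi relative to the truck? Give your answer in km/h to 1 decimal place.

Taking east as x and north as y: taxi velocity = (-72.996, 30.985) km/h; truck velocity = (69.688, -37.210) km/h.
Velocity of taxi relative to truck = (-72.996, 30.985) − (69.688, -37.210) = (-142.684, 68.195) km/h.
Magnitude = |(-142.684, 68.195)| = 158.143 km/h.

158.1 km/h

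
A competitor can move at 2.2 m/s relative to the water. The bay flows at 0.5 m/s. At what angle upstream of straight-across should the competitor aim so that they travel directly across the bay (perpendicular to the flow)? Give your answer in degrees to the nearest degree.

To cancel the current, the upstream component of the competitor's velocity must equal the flow: 2.2 sin θ = 0.5.
sin θ = 0.5 / 2.2 = 0.2273.
θ = arcsin(0.2273) = 13.137°.

13°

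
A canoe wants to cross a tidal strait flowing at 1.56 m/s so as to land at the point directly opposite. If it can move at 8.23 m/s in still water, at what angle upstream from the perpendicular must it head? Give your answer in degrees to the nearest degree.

11°

To cancel the current, the upstream component of the canoe's velocity must equal the flow: 8.23 sin θ = 1.56.
sin θ = 1.56 / 8.23 = 0.1896.
θ = arcsin(0.1896) = 10.927°.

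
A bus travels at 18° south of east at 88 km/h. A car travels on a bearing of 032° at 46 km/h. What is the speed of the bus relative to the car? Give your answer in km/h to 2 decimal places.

88.89 km/h

Taking east as x and north as y: bus velocity = (83.693, -27.193) km/h; car velocity = (24.376, 39.010) km/h.
Velocity of bus relative to car = (83.693, -27.193) − (24.376, 39.010) = (59.317, -66.204) km/h.
Magnitude = |(59.317, -66.204)| = 88.890 km/h.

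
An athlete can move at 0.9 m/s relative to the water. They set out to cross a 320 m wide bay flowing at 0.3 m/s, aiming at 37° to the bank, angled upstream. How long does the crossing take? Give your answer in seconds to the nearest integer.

591 s

The component of the athlete's velocity perpendicular to the bank is 0.9 × sin 37° = 0.542 m/s.
The current is parallel to the bank, so it does not affect the crossing time.
Time = 320 / 0.542 = 590.805 s.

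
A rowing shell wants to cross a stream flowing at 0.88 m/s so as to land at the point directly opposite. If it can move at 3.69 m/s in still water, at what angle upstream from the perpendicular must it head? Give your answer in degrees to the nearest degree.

14°

To cancel the current, the upstream component of the rowing shell's velocity must equal the flow: 3.69 sin θ = 0.88.
sin θ = 0.88 / 3.69 = 0.2385.
θ = arcsin(0.2385) = 13.797°.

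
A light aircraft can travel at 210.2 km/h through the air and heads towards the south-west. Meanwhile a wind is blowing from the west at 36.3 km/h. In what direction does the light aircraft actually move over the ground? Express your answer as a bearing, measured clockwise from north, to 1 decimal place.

217.1°

Taking east as x and north as y: velocity relative to the air = (-148.634, -148.634) km/h; the air relative to ground = (36.300, 0.000) km/h.
Velocity relative to ground = (-148.634, -148.634) + (36.300, 0.000) = (-112.334, -148.634) km/h.
Bearing = atan2(-112.33, -148.63) = 217.08° clockwise from north.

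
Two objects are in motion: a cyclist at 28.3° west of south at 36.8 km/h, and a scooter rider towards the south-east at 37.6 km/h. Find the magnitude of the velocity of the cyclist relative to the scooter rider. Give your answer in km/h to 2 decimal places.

44.42 km/h

Taking east as x and north as y: cyclist velocity = (-17.446, -32.402) km/h; scooter rider velocity = (26.587, -26.587) km/h.
Velocity of cyclist relative to scooter rider = (-17.446, -32.402) − (26.587, -26.587) = (-44.034, -5.814) km/h.
Magnitude = |(-44.034, -5.814)| = 44.416 km/h.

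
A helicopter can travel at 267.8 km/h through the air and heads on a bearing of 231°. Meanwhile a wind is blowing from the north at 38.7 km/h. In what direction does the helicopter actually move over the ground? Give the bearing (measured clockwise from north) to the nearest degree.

Taking east as x and north as y: velocity relative to the air = (-208.120, -168.532) km/h; the air relative to ground = (0.000, -38.700) km/h.
Velocity relative to ground = (-208.120, -168.532) + (0.000, -38.700) = (-208.120, -207.232) km/h.
Bearing = atan2(-208.12, -207.23) = 225.12° clockwise from north.

225°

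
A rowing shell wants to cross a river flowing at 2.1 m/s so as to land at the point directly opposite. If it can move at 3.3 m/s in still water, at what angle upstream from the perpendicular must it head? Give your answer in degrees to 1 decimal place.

To cancel the current, the upstream component of the rowing shell's velocity must equal the flow: 3.3 sin θ = 2.1.
sin θ = 2.1 / 3.3 = 0.6364.
θ = arcsin(0.6364) = 39.521°.

39.5°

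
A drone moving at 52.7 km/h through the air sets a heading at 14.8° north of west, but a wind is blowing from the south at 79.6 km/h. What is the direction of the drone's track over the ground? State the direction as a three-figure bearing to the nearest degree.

Taking east as x and north as y: velocity relative to the air = (-50.952, 13.462) km/h; the air relative to ground = (0.000, 79.600) km/h.
Velocity relative to ground = (-50.952, 13.462) + (0.000, 79.600) = (-50.952, 93.062) km/h.
Bearing = atan2(-50.95, 93.06) = 331.30° clockwise from north.

331°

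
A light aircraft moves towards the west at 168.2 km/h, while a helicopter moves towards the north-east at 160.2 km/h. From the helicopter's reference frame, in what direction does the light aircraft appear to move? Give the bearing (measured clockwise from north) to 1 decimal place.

248.1°

Taking east as x and north as y: light aircraft velocity = (-168.200, 0.000) km/h; helicopter velocity = (113.279, 113.279) km/h.
Velocity of light aircraft relative to helicopter = (-168.200, 0.000) − (113.279, 113.279) = (-281.479, -113.279) km/h.
Bearing = atan2(-281.48, -113.28) = 248.08° clockwise from north.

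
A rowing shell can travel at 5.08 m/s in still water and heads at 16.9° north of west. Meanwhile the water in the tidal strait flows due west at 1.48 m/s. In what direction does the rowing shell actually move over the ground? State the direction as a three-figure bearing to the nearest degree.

Taking east as x and north as y: velocity relative to the water = (-4.861, 1.477) m/s; the water relative to ground = (-1.480, 0.000) m/s.
Velocity relative to ground = (-4.861, 1.477) + (-1.480, 0.000) = (-6.341, 1.477) m/s.
Bearing = atan2(-6.34, 1.48) = 283.11° clockwise from north.

283°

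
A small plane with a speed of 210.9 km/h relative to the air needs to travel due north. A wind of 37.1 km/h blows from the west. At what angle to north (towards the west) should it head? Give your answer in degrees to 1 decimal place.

The wind pushes perpendicular to the desired track; the heading must have a component into the wind equal to 37.1 km/h: 210.9 sin θ = 37.1.
sin θ = 0.1759, so θ = 10.132°.

10.1°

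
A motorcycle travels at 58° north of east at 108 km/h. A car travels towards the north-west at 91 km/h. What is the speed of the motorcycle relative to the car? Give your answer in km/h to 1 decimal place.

124.6 km/h

Taking east as x and north as y: motorcycle velocity = (57.231, 91.589) km/h; car velocity = (-64.347, 64.347) km/h.
Velocity of motorcycle relative to car = (57.231, 91.589) − (-64.347, 64.347) = (121.578, 27.242) km/h.
Magnitude = |(121.578, 27.242)| = 124.593 km/h.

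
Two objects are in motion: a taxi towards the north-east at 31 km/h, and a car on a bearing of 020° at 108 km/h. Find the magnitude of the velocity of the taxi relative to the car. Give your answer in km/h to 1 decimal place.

Taking east as x and north as y: taxi velocity = (21.920, 21.920) km/h; car velocity = (36.938, 101.487) km/h.
Velocity of taxi relative to car = (21.920, 21.920) − (36.938, 101.487) = (-15.018, -79.566) km/h.
Magnitude = |(-15.018, -79.566)| = 80.971 km/h.

81.0 km/h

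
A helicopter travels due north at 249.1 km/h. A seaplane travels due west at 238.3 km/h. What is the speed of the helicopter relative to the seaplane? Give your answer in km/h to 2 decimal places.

344.73 km/h

Taking east as x and north as y: helicopter velocity = (0.000, 249.100) km/h; seaplane velocity = (-238.300, 0.000) km/h.
Velocity of helicopter relative to seaplane = (0.000, 249.100) − (-238.300, 0.000) = (238.300, 249.100) km/h.
Magnitude = |(238.300, 249.100)| = 344.728 km/h.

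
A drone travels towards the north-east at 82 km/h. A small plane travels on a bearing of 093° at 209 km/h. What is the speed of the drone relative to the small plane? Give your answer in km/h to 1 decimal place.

165.7 km/h

Taking east as x and north as y: drone velocity = (57.983, 57.983) km/h; small plane velocity = (208.714, -10.938) km/h.
Velocity of drone relative to small plane = (57.983, 57.983) − (208.714, -10.938) = (-150.731, 68.921) km/h.
Magnitude = |(-150.731, 68.921)| = 165.740 km/h.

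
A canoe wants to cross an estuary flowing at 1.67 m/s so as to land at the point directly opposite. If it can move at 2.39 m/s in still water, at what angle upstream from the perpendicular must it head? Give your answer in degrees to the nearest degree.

44°

To cancel the current, the upstream component of the canoe's velocity must equal the flow: 2.39 sin θ = 1.67.
sin θ = 1.67 / 2.39 = 0.6987.
θ = arcsin(0.6987) = 44.326°.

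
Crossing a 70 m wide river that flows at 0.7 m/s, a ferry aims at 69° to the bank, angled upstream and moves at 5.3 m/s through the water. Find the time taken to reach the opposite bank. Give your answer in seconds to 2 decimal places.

14.15 s

The component of the ferry's velocity perpendicular to the bank is 5.3 × sin 69° = 4.948 m/s.
The current is parallel to the bank, so it does not affect the crossing time.
Time = 70 / 4.948 = 14.147 s.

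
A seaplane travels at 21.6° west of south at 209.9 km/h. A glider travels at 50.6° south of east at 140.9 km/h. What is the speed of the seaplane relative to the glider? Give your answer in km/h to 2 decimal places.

Taking east as x and north as y: seaplane velocity = (-77.269, -195.160) km/h; glider velocity = (89.434, -108.878) km/h.
Velocity of seaplane relative to glider = (-77.269, -195.160) − (89.434, -108.878) = (-166.703, -86.282) km/h.
Magnitude = |(-166.703, -86.282)| = 187.708 km/h.

187.71 km/h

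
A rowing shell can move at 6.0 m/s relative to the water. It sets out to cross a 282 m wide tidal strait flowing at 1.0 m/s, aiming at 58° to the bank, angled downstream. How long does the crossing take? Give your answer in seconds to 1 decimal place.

55.4 s

The component of the rowing shell's velocity perpendicular to the bank is 6.0 × sin 58° = 5.088 m/s.
Only the cross-stream component determines the crossing time; the current contributes nothing perpendicular to the bank.
Time = 282 / 5.088 = 55.421 s.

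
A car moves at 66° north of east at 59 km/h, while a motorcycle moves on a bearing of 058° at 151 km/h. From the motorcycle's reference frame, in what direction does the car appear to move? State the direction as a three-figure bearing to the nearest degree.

256°

Taking east as x and north as y: car velocity = (23.997, 53.899) km/h; motorcycle velocity = (128.055, 80.018) km/h.
Velocity of car relative to motorcycle = (23.997, 53.899) − (128.055, 80.018) = (-104.058, -26.119) km/h.
Bearing = atan2(-104.06, -26.12) = 255.91° clockwise from north.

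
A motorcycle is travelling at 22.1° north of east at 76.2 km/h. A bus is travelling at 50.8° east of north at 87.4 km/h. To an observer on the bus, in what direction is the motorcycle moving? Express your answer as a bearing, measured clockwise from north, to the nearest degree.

174°

Taking east as x and north as y: motorcycle velocity = (70.601, 28.668) km/h; bus velocity = (67.730, 55.239) km/h.
Velocity of motorcycle relative to bus = (70.601, 28.668) − (67.730, 55.239) = (2.871, -26.571) km/h.
Bearing = atan2(2.87, -26.57) = 173.83° clockwise from north.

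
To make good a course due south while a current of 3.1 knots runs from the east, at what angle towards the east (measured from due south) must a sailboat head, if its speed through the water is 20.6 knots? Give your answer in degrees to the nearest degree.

The current pushes perpendicular to the desired track; the heading must have a component into the current equal to 3.1 knots: 20.6 sin θ = 3.1.
sin θ = 0.1505, so θ = 8.655°.

9°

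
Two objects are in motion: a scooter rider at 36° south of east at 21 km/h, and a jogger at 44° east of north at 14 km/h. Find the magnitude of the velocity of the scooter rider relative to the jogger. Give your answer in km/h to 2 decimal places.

23.56 km/h

Taking east as x and north as y: scooter rider velocity = (16.989, -12.343) km/h; jogger velocity = (9.725, 10.071) km/h.
Velocity of scooter rider relative to jogger = (16.989, -12.343) − (9.725, 10.071) = (7.264, -22.414) km/h.
Magnitude = |(7.264, -22.414)| = 23.562 km/h.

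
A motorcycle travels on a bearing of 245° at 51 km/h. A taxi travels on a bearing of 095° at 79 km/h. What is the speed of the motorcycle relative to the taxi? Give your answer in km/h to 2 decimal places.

125.78 km/h

Taking east as x and north as y: motorcycle velocity = (-46.222, -21.554) km/h; taxi velocity = (78.699, -6.885) km/h.
Velocity of motorcycle relative to taxi = (-46.222, -21.554) − (78.699, -6.885) = (-124.921, -14.668) km/h.
Magnitude = |(-124.921, -14.668)| = 125.779 km/h.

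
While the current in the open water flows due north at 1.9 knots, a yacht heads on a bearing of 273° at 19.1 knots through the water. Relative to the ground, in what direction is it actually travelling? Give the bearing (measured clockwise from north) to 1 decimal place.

Taking east as x and north as y: velocity relative to the water = (-19.074, 1.000) knots; the water relative to ground = (0.000, 1.900) knots.
Velocity relative to ground = (-19.074, 1.000) + (0.000, 1.900) = (-19.074, 2.900) knots.
Bearing = atan2(-19.07, 2.90) = 278.64° clockwise from north.

278.6°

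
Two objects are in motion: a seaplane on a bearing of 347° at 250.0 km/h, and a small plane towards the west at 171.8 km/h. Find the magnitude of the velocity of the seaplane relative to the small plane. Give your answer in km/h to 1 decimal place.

Taking east as x and north as y: seaplane velocity = (-56.238, 243.593) km/h; small plane velocity = (-171.800, 0.000) km/h.
Velocity of seaplane relative to small plane = (-56.238, 243.593) − (-171.800, 0.000) = (115.562, 243.593) km/h.
Magnitude = |(115.562, 243.593)| = 269.614 km/h.

269.6 km/h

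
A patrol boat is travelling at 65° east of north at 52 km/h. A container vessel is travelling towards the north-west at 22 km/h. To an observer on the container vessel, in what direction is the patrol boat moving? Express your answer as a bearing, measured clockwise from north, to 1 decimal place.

084.2°

Taking east as x and north as y: patrol boat velocity = (47.128, 21.976) km/h; container vessel velocity = (-15.556, 15.556) km/h.
Velocity of patrol boat relative to container vessel = (47.128, 21.976) − (-15.556, 15.556) = (62.684, 6.420) km/h.
Bearing = atan2(62.68, 6.42) = 84.15° clockwise from north.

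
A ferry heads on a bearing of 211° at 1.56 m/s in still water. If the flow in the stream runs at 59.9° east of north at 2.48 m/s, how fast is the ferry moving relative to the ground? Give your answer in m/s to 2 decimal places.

Taking east as x and north as y: velocity relative to the water = (-0.803, -1.337) m/s; the water relative to ground = (2.146, 1.244) m/s.
Velocity relative to ground = (-0.803, -1.337) + (2.146, 1.244) = (1.342, -0.093) m/s.
Speed = |(1.342, -0.093)| = 1.345 m/s.

1.35 m/s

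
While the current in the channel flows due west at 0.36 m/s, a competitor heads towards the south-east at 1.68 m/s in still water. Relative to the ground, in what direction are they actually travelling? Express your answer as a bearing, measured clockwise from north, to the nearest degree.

Taking east as x and north as y: velocity relative to the water = (1.188, -1.188) m/s; the water relative to ground = (-0.360, 0.000) m/s.
Velocity relative to ground = (1.188, -1.188) + (-0.360, 0.000) = (0.828, -1.188) m/s.
Bearing = atan2(0.83, -1.19) = 145.13° clockwise from north.

145°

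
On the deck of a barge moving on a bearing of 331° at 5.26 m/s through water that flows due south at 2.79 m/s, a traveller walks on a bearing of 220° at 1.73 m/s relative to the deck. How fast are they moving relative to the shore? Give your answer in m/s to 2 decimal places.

3.69 m/s

In east/north components (m/s): traveller relative to barge = (-1.112, -1.325); barge relative to water = (-2.550, 4.600); water relative to ground = (0.000, -2.790).
Sum = (-3.662, 0.485) m/s.
Speed = |(-3.662, 0.485)| = 3.694 m/s.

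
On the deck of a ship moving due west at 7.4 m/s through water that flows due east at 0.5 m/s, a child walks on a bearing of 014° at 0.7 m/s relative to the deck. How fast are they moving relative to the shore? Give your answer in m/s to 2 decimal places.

In east/north components (m/s): child relative to ship = (0.169, 0.679); ship relative to water = (-7.400, 0.000); water relative to ground = (0.500, 0.000).
Sum = (-6.731, 0.679) m/s.
Speed = |(-6.731, 0.679)| = 6.765 m/s.

6.76 m/s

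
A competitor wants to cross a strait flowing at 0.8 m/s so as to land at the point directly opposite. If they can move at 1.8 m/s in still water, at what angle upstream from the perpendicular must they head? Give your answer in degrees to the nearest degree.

To cancel the current, the upstream component of the competitor's velocity must equal the flow: 1.8 sin θ = 0.8.
sin θ = 0.8 / 1.8 = 0.4444.
θ = arcsin(0.4444) = 26.388°.

26°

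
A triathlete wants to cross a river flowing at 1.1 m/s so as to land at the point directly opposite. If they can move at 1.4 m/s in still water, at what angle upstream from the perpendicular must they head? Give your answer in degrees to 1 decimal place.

51.8°

To cancel the current, the upstream component of the triathlete's velocity must equal the flow: 1.4 sin θ = 1.1.
sin θ = 1.1 / 1.4 = 0.7857.
θ = arcsin(0.7857) = 51.787°.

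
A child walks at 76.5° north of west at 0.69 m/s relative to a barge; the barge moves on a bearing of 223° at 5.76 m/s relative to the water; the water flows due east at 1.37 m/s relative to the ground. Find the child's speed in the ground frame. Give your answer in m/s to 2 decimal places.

In east/north components (m/s): child relative to barge = (-0.161, 0.671); barge relative to water = (-3.928, -4.213); water relative to ground = (1.370, 0.000).
Sum = (-2.719, -3.542) m/s.
Speed = |(-2.719, -3.542)| = 4.465 m/s.

4.47 m/s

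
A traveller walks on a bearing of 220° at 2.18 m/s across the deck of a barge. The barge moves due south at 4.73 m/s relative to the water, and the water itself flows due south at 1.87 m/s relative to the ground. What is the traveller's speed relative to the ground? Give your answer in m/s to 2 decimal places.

8.39 m/s

In east/north components (m/s): traveller relative to barge = (-1.401, -1.670); barge relative to water = (0.000, -4.730); water relative to ground = (0.000, -1.870).
Sum = (-1.401, -8.270) m/s.
Speed = |(-1.401, -8.270)| = 8.388 m/s.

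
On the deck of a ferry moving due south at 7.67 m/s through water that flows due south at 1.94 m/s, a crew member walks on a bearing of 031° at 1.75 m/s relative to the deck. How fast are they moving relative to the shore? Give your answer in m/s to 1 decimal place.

8.2 m/s

In east/north components (m/s): crew member relative to ferry = (0.901, 1.500); ferry relative to water = (0.000, -7.670); water relative to ground = (0.000, -1.940).
Sum = (0.901, -8.110) m/s.
Speed = |(0.901, -8.110)| = 8.160 m/s.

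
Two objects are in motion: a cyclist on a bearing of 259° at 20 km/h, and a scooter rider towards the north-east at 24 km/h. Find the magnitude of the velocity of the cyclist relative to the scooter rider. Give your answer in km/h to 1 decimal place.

Taking east as x and north as y: cyclist velocity = (-19.633, -3.816) km/h; scooter rider velocity = (16.971, 16.971) km/h.
Velocity of cyclist relative to scooter rider = (-19.633, -3.816) − (16.971, 16.971) = (-36.603, -20.787) km/h.
Magnitude = |(-36.603, -20.787)| = 42.094 km/h.

42.1 km/h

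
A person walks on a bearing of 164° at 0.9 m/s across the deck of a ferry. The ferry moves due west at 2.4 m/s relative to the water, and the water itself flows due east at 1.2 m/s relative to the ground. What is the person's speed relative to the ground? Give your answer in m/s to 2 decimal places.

1.29 m/s

In east/north components (m/s): person relative to ferry = (0.248, -0.865); ferry relative to water = (-2.400, 0.000); water relative to ground = (1.200, 0.000).
Sum = (-0.952, -0.865) m/s.
Speed = |(-0.952, -0.865)| = 1.286 m/s.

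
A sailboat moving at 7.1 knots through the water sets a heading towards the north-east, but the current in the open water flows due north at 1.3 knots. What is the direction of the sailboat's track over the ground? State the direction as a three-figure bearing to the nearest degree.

038°

Taking east as x and north as y: velocity relative to the water = (5.020, 5.020) knots; the water relative to ground = (0.000, 1.300) knots.
Velocity relative to ground = (5.020, 5.020) + (0.000, 1.300) = (5.020, 6.320) knots.
Bearing = atan2(5.02, 6.32) = 38.46° clockwise from north.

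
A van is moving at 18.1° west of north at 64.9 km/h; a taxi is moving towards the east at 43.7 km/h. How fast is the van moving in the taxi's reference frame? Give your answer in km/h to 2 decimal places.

Taking east as x and north as y: van velocity = (-20.163, 61.688) km/h; taxi velocity = (43.700, 0.000) km/h.
Velocity of van relative to taxi = (-20.163, 61.688) − (43.700, 0.000) = (-63.863, 61.688) km/h.
Magnitude = |(-63.863, 61.688)| = 88.792 km/h.

88.79 km/h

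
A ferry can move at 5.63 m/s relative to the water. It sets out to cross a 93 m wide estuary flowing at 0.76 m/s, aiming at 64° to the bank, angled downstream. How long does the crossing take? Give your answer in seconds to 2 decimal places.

18.38 s

The component of the ferry's velocity perpendicular to the bank is 5.63 × sin 64° = 5.060 m/s.
Only the cross-stream component determines the crossing time; the current contributes nothing perpendicular to the bank.
Time = 93 / 5.060 = 18.379 s.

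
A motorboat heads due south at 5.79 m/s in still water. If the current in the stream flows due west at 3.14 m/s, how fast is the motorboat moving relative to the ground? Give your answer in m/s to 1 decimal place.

6.6 m/s

Taking east as x and north as y: velocity relative to the water = (0.000, -5.790) m/s; the water relative to ground = (-3.140, 0.000) m/s.
Velocity relative to ground = (0.000, -5.790) + (-3.140, 0.000) = (-3.140, -5.790) m/s.
Speed = |(-3.140, -5.790)| = 6.587 m/s.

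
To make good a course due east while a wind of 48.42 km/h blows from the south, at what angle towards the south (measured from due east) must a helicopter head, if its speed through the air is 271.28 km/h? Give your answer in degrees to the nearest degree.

The wind pushes perpendicular to the desired track; the heading must have a component into the wind equal to 48.42 km/h: 271.28 sin θ = 48.42.
sin θ = 0.1785, so θ = 10.282°.

10°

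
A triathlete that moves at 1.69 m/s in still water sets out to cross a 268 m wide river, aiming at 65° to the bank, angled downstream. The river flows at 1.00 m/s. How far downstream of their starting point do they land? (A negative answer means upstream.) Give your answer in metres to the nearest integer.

Perpendicular speed = 1.532 m/s; crossing time = 268 / 1.532 = 174.974 s.
Net downstream speed = 1.714 m/s.
Drift = 1.714 × 174.974 = 299.944 m (downstream).

300 m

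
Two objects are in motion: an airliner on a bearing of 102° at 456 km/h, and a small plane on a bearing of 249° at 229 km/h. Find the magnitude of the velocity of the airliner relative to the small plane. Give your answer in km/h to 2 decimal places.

Taking east as x and north as y: airliner velocity = (446.035, -94.808) km/h; small plane velocity = (-213.790, -82.066) km/h.
Velocity of airliner relative to small plane = (446.035, -94.808) − (-213.790, -82.066) = (659.825, -12.741) km/h.
Magnitude = |(659.825, -12.741)| = 659.948 km/h.

659.95 km/h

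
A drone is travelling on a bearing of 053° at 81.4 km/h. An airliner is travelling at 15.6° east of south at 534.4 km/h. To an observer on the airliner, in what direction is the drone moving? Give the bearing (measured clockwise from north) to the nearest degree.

352°

Taking east as x and north as y: drone velocity = (65.009, 48.988) km/h; airliner velocity = (143.711, -514.714) km/h.
Velocity of drone relative to airliner = (65.009, 48.988) − (143.711, -514.714) = (-78.702, 563.702) km/h.
Bearing = atan2(-78.70, 563.70) = 352.05° clockwise from north.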